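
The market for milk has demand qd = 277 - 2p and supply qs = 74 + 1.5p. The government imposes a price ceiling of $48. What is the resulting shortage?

Equilibrium price would be p* = 58, so the ceiling at 48 binds.
At p = 48: qd = 277 − 2(48) = 181, qs = 74 + 1.5(48) = 146.
Shortage = 181 − 146 = 35.

Shortage = 35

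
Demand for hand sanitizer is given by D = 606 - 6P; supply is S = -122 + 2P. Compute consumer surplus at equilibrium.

Equilibrium: 606 - 6P = -122 + 2P gives P* = 91, Q* = 60.
Demand choke price (D = 0): P = 101.
CS = ½(101 − 91)(60) = 300.

Consumer surplus = 300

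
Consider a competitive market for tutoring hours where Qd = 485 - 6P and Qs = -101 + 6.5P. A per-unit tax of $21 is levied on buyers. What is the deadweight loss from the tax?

Deadweight loss = 687.96

Pre-tax equilibrium: P* = 46.88, Q* = 203.72.
Tax on buyers shifts demand to Qd = 485 − 6(P + 21) = 359 - 6P.
359 - 6P = -101 + 6.5P gives seller price Ps = 36.8; buyers pay Pb = 36.8 + 21 = 57.8.
New quantity: Q = 485 − 6(57.8) = 138.2.
DWL = ½ × 21 × (203.72 − 138.2) = 687.96.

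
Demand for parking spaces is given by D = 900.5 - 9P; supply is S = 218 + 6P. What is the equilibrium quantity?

Q* = 491

Set D = S: 900.5 - 9P = 218 + 6P.
682.5 = 15P, so P* = 45.5.
Q* = 900.5 − 9(45.5) = 491.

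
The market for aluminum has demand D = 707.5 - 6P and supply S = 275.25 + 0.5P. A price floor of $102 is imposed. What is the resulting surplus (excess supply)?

Surplus = 230.75

Equilibrium price would be P* = 66.5, so the floor at 102 binds.
At P = 102: D = 95.5, S = 326.25.
Surplus = 326.25 − 95.5 = 230.75.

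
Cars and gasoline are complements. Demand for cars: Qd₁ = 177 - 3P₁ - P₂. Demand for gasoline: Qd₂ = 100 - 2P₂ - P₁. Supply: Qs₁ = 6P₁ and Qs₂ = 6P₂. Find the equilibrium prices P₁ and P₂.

Market 1: 177 - 3P₁ - P₂ = 6P₁ → 9P₁ + P₂ = 177.
Market 2: 8P₂ + P₁ = 100.
Eliminating P₂: 8×(1) − 1×(2) gives 71P₁ = 1316, so P₁ = 1316/71.
Back-substitute into (2): P₂ = (100 − 1×1316/71) / 8 = 723/71.

P₁ = 1316/71, P₂ = 723/71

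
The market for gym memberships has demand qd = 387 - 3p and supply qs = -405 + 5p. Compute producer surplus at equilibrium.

Equilibrium: 387 - 3p = -405 + 5p gives p* = 99, q* = 90.
Supply starts at p = 81 (where qs = 0).
PS = ½(99 − 81)(90) = 810.

Producer surplus = 810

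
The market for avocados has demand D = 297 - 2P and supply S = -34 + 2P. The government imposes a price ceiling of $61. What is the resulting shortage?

Shortage = 87

Equilibrium price would be P* = 82.75, so the ceiling at 61 binds.
At P = 61: D = 297 − 2(61) = 175, S = -34 + 2(61) = 88.
Shortage = 175 − 88 = 87.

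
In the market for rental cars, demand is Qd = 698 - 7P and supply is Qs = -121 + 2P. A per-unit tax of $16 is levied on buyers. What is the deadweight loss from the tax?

Deadweight loss = 1792/9

Pre-tax equilibrium: P* = 91, Q* = 61.
Tax on buyers shifts demand to Qd = 698 − 7(P + 16) = 586 - 7P.
586 - 7P = -121 + 2P gives seller price Ps = 707/9; buyers pay Pb = 707/9 + 16 = 851/9.
New quantity: Q = 698 − 7(851/9) = 325/9.
DWL = ½ × 16 × (61 − 325/9) = 1792/9.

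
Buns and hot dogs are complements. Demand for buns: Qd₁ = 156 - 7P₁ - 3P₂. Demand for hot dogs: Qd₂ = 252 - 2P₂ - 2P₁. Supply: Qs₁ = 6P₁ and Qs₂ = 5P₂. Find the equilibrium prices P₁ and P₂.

P₁ = 336/85, P₂ = 2964/85

Market 1: 156 - 7P₁ - 3P₂ = 6P₁ → 13P₁ + 3P₂ = 156.
Market 2: 7P₂ + 2P₁ = 252.
Eliminating P₂: 7×(1) − 3×(2) gives 85P₁ = 336, so P₁ = 336/85.
Back-substitute into (2): P₂ = (252 − 2×336/85) / 7 = 2964/85.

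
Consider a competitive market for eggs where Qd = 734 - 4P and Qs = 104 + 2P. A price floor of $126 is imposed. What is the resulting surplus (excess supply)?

Equilibrium price would be P* = 105, so the floor at 126 binds.
At P = 126: Qd = 230, Qs = 356.
Surplus = 356 − 230 = 126.

Surplus = 126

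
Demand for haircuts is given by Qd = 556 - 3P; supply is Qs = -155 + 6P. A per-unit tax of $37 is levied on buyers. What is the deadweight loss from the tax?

Pre-tax equilibrium: P* = 79, Q* = 319.
Tax on buyers shifts demand to Qd = 556 − 3(P + 37) = 445 - 3P.
445 - 3P = -155 + 6P gives seller price Ps = 200/3; buyers pay Pb = 200/3 + 37 = 311/3.
New quantity: Q = 556 − 3(311/3) = 245.
DWL = ½ × 37 × (319 − 245) = 1369.

Deadweight loss = 1369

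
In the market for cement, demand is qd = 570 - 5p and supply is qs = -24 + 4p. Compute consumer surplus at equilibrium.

Equilibrium: 570 - 5p = -24 + 4p gives p* = 66, q* = 240.
Demand choke price (qd = 0): p = 114.
CS = ½(114 − 66)(240) = 5760.

Consumer surplus = 5760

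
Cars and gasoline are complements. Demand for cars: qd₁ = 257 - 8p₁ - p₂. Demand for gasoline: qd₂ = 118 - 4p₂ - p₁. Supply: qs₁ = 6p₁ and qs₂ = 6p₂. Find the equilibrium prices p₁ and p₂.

p₁ = 2452/139, p₂ = 1395/139

Market 1: 257 - 8p₁ - p₂ = 6p₁ → 14p₁ + p₂ = 257.
Market 2: 10p₂ + p₁ = 118.
Eliminating p₂: 10×(1) − 1×(2) gives 139p₁ = 2452, so p₁ = 2452/139.
Back-substitute into (2): p₂ = (118 − 1×2452/139) / 10 = 1395/139.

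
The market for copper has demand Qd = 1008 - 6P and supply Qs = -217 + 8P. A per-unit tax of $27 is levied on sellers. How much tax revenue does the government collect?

Tax revenue = 73791/7

Pre-tax equilibrium: P* = 87.5, Q* = 483.
Tax on sellers shifts supply to Qs = -217 + 8(P − 27) = -433 + 8P.
1008 - 6P = -433 + 8P gives buyer price Pb = 1441/14; sellers receive Ps = 1441/14 − 27 = 1063/14.
New quantity: Q = 1008 − 6(1441/14) = 2733/7.
Revenue = 27 × 2733/7 = 73791/7.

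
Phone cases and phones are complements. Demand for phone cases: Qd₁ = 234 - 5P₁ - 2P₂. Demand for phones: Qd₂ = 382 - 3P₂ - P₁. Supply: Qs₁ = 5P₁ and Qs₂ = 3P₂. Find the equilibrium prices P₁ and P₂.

P₁ = 320/29, P₂ = 1793/29

Market 1: 234 - 5P₁ - 2P₂ = 5P₁ → 10P₁ + 2P₂ = 234.
Market 2: 6P₂ + P₁ = 382.
Eliminating P₂: 6×(1) − 2×(2) gives 58P₁ = 640, so P₁ = 320/29.
Back-substitute into (2): P₂ = (382 − 1×320/29) / 6 = 1793/29.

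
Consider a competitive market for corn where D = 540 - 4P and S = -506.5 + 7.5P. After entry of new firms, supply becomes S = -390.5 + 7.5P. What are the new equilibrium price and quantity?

Original equilibrium: P* = 91, Q* = 176.
New equilibrium: 540 - 4P = -390.5 + 7.5P, so 930.5 = 11.5P and P' = 1861/23; Q' = 540 − 4(1861/23) = 4976/23.

P' = 1861/23, Q' = 4976/23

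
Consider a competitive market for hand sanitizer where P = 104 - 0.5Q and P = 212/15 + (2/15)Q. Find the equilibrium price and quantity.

Set the two price expressions equal: 104 - 0.5Q = 212/15 + (2/15)Q.
1348/15 = (19/30)Q, so Q* = 2696/19.
P* = 104 − (0.5)(2696/19) = 628/19.

P* = 628/19, Q* = 2696/19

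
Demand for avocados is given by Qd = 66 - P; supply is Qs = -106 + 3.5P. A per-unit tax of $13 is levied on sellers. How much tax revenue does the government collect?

Tax revenue = 689/3

Pre-tax equilibrium: P* = 344/9, Q* = 250/9.
Tax on sellers shifts supply to Qs = -106 + 3.5(P − 13) = -151.5 + 3.5P.
66 - P = -151.5 + 3.5P gives buyer price Pb = 145/3; sellers receive Ps = 145/3 − 13 = 106/3.
New quantity: Q = 66 − 1(145/3) = 53/3.
Revenue = 13 × 53/3 = 689/3.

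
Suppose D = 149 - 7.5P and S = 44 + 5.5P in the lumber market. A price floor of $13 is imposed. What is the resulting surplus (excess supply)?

Equilibrium price would be P* = 105/13, so the floor at 13 binds.
At P = 13: D = 51.5, S = 115.5.
Surplus = 115.5 − 51.5 = 64.

Surplus = 64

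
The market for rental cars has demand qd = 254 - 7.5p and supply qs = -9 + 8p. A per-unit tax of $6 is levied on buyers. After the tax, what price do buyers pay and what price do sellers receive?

Pre-tax equilibrium: p* = 526/31, q* = 3929/31.
Tax on buyers shifts demand to qd = 254 − 7.5(p + 6) = 209 - 7.5p.
209 - 7.5p = -9 + 8p gives seller price ps = 436/31; buyers pay pb = 436/31 + 6 = 622/31.
New quantity: q = 254 − 7.5(622/31) = 3209/31.

Buyers pay 622/31, sellers receive 436/31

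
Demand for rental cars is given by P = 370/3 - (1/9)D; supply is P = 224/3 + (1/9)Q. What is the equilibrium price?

Set the two price expressions equal: 370/3 - (1/9)Q = 224/3 + (1/9)Q.
146/3 = (2/9)Q, so Q* = 219.
P* = 370/3 − (1/9)(219) = 99.

P* = 99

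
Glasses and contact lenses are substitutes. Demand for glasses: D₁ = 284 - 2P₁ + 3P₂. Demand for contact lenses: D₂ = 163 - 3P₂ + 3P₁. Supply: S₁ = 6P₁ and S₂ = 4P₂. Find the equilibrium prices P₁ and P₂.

Market 1: 284 - 2P₁ + 3P₂ = 6P₁ → 8P₁ - 3P₂ = 284.
Market 2: 7P₂ - 3P₁ = 163.
Eliminating P₂: 7×(1) + 3×(2) gives 47P₁ = 2477, so P₁ = 2477/47.
Back-substitute into (2): P₂ = (163 + 3×2477/47) / 7 = 2156/47.

P₁ = 2477/47, P₂ = 2156/47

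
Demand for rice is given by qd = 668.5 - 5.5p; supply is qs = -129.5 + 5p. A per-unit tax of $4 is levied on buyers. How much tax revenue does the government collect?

Pre-tax equilibrium: p* = 76, q* = 250.5.
Tax on buyers shifts demand to qd = 668.5 − 5.5(p + 4) = 646.5 - 5.5p.
646.5 - 5.5p = -129.5 + 5p gives seller price ps = 1552/21; buyers pay pb = 1552/21 + 4 = 1636/21.
New quantity: q = 668.5 − 5.5(1636/21) = 10081/42.
Revenue = 4 × 10081/42 = 20162/21.

Tax revenue = 20162/21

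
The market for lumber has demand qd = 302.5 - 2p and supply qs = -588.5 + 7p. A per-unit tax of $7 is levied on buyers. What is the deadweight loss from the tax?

Deadweight loss = 343/9

Pre-tax equilibrium: p* = 99, q* = 104.5.
Tax on buyers shifts demand to qd = 302.5 − 2(p + 7) = 288.5 - 2p.
288.5 - 2p = -588.5 + 7p gives seller price ps = 877/9; buyers pay pb = 877/9 + 7 = 940/9.
New quantity: q = 302.5 − 2(940/9) = 1685/18.
DWL = ½ × 7 × (104.5 − 1685/18) = 343/9.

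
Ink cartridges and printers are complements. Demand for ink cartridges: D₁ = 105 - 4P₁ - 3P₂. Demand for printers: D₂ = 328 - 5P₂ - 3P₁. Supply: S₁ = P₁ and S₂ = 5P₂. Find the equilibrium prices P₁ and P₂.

P₁ = 66/41, P₂ = 1325/41

Market 1: 105 - 4P₁ - 3P₂ = P₁ → 5P₁ + 3P₂ = 105.
Market 2: 10P₂ + 3P₁ = 328.
Eliminating P₂: 10×(1) − 3×(2) gives 41P₁ = 66, so P₁ = 66/41.
Back-substitute into (2): P₂ = (328 − 3×66/41) / 10 = 1325/41.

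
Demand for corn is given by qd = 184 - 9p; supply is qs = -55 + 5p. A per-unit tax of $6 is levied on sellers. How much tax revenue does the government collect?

Pre-tax equilibrium: p* = 239/14, q* = 425/14.
Tax on sellers shifts supply to qs = -55 + 5(p − 6) = -85 + 5p.
184 - 9p = -85 + 5p gives buyer price pb = 269/14; sellers receive ps = 269/14 − 6 = 185/14.
New quantity: q = 184 − 9(269/14) = 155/14.
Revenue = 6 × 155/14 = 465/7.

Tax revenue = 465/7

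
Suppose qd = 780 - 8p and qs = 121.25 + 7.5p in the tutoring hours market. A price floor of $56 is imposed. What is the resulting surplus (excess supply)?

Equilibrium price would be p* = 42.5, so the floor at 56 binds.
At p = 56: qd = 332, qs = 541.25.
Surplus = 541.25 − 332 = 209.25.

Surplus = 209.25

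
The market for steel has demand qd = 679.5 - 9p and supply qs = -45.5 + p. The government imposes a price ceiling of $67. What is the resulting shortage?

Shortage = 55

Equilibrium price would be p* = 72.5, so the ceiling at 67 binds.
At p = 67: qd = 679.5 − 9(67) = 76.5, qs = -45.5 + 1(67) = 21.5.
Shortage = 76.5 − 21.5 = 55.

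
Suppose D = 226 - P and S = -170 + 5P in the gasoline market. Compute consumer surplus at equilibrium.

Equilibrium: 226 - P = -170 + 5P gives P* = 66, Q* = 160.
Demand choke price (D = 0): P = 226.
CS = ½(226 − 66)(160) = 12800.

Consumer surplus = 12800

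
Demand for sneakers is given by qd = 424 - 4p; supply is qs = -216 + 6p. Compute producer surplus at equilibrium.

Equilibrium: 424 - 4p = -216 + 6p gives p* = 64, q* = 168.
Supply starts at p = 36 (where qs = 0).
PS = ½(64 − 36)(168) = 2352.

Producer surplus = 2352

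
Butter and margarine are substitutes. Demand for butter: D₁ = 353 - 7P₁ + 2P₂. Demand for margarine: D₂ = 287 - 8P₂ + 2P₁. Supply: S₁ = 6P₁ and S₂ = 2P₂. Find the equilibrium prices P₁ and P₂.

Market 1: 353 - 7P₁ + 2P₂ = 6P₁ → 13P₁ - 2P₂ = 353.
Market 2: 10P₂ - 2P₁ = 287.
Eliminating P₂: 10×(1) + 2×(2) gives 126P₁ = 4104, so P₁ = 228/7.
Back-substitute into (2): P₂ = (287 + 2×228/7) / 10 = 493/14.

P₁ = 228/7, P₂ = 493/14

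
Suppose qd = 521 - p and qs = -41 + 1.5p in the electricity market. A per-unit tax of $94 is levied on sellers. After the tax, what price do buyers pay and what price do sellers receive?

Buyers pay $281.2, sellers receive $187.2

Pre-tax equilibrium: p* = 224.8, q* = 296.2.
Tax on sellers shifts supply to qs = -41 + 1.5(p − 94) = -182 + 1.5p.
521 - p = -182 + 1.5p gives buyer price pb = 281.2; sellers receive ps = 281.2 − 94 = 187.2.
New quantity: q = 521 − 1(281.2) = 239.8.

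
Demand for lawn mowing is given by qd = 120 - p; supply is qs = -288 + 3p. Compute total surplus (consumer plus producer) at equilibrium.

Equilibrium: 120 - p = -288 + 3p gives p* = 102, q* = 18.
Demand choke price: p = 120; supply starts at p = 96.
CS = ½(120 − 102)(18) = 162; PS = ½(102 − 96)(18) = 54.

Total surplus = 216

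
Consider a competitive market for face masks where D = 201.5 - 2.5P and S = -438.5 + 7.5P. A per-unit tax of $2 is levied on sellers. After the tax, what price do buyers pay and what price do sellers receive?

Pre-tax equilibrium: P* = 64, Q* = 41.5.
Tax on sellers shifts supply to S = -438.5 + 7.5(P − 2) = -453.5 + 7.5P.
201.5 - 2.5P = -453.5 + 7.5P gives buyer price Pb = 65.5; sellers receive Ps = 65.5 − 2 = 63.5.
New quantity: Q = 201.5 − 2.5(65.5) = 37.75.

Buyers pay $65.5, sellers receive $63.5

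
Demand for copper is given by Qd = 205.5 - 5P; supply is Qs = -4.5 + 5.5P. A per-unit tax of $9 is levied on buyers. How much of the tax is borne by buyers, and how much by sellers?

Pre-tax equilibrium: P* = 20, Q* = 105.5.
Tax on buyers shifts demand to Qd = 205.5 − 5(P + 9) = 160.5 - 5P.
160.5 - 5P = -4.5 + 5.5P gives seller price Ps = 110/7; buyers pay Pb = 110/7 + 9 = 173/7.
New quantity: Q = 205.5 − 5(173/7) = 1147/14.
Buyer burden = 173/7 − 20 = 33/7; seller burden = 20 − 110/7 = 30/7.

Buyers bear 33/7, sellers bear 30/7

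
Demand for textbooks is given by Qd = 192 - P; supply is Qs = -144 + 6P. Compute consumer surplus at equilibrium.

Equilibrium: 192 - P = -144 + 6P gives P* = 48, Q* = 144.
Demand choke price (Qd = 0): P = 192.
CS = ½(192 − 48)(144) = 10368.

Consumer surplus = 10368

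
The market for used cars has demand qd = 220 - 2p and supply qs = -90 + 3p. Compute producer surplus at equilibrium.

Equilibrium: 220 - 2p = -90 + 3p gives p* = 62, q* = 96.
Supply starts at p = 30 (where qs = 0).
PS = ½(62 − 30)(96) = 1536.

Producer surplus = 1536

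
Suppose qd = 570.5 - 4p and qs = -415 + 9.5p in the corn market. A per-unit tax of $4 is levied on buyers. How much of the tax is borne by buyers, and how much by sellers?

Buyers bear 76/27, sellers bear 32/27

Pre-tax equilibrium: p* = 73, q* = 278.5.
Tax on buyers shifts demand to qd = 570.5 − 4(p + 4) = 554.5 - 4p.
554.5 - 4p = -415 + 9.5p gives seller price ps = 1939/27; buyers pay pb = 1939/27 + 4 = 2047/27.
New quantity: q = 570.5 − 4(2047/27) = 14431/54.
Buyer burden = 2047/27 − 73 = 76/27; seller burden = 73 − 1939/27 = 32/27.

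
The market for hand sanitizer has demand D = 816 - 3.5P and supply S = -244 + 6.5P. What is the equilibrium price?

Set D = S: 816 - 3.5P = -244 + 6.5P.
1060 = 10P, so P* = 106.
Q* = 816 − 3.5(106) = 445.

P* = 106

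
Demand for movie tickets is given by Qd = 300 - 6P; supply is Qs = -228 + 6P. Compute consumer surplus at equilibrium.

Equilibrium: 300 - 6P = -228 + 6P gives P* = 44, Q* = 36.
Demand choke price (Qd = 0): P = 50.
CS = ½(50 − 44)(36) = 108.

Consumer surplus = 108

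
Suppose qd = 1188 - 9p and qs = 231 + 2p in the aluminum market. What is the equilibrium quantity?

Set qd = qs: 1188 - 9p = 231 + 2p.
957 = 11p, so p* = 87.
q* = 1188 − 9(87) = 405.

q* = 405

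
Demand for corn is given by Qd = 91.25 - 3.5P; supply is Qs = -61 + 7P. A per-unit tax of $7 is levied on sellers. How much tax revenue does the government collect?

Pre-tax equilibrium: P* = 14.5, Q* = 40.5.
Tax on sellers shifts supply to Qs = -61 + 7(P − 7) = -110 + 7P.
91.25 - 3.5P = -110 + 7P gives buyer price Pb = 115/6; sellers receive Ps = 115/6 − 7 = 73/6.
New quantity: Q = 91.25 − 3.5(115/6) = 145/6.
Revenue = 7 × 145/6 = 1015/6.

Tax revenue = 1015/6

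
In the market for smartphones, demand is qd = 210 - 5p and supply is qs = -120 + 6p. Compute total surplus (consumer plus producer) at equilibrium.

Total surplus = 660

Equilibrium: 210 - 5p = -120 + 6p gives p* = 30, q* = 60.
Demand choke price: p = 42; supply starts at p = 20.
CS = ½(42 − 30)(60) = 360; PS = ½(30 − 20)(60) = 300.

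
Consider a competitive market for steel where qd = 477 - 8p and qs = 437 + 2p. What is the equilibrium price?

p* = 4

Set qd = qs: 477 - 8p = 437 + 2p.
40 = 10p, so p* = 4.
q* = 477 − 8(4) = 445.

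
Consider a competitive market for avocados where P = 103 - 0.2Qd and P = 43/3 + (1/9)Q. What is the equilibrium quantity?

Set the two price expressions equal: 103 - 0.2Q = 43/3 + (1/9)Q.
266/3 = (14/45)Q, so Q* = 285.
P* = 103 − (0.2)(285) = 46.

Q* = 285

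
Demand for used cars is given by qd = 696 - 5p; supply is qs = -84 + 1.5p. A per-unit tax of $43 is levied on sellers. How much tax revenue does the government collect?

Pre-tax equilibrium: p* = 120, q* = 96.
Tax on sellers shifts supply to qs = -84 + 1.5(p − 43) = -148.5 + 1.5p.
696 - 5p = -148.5 + 1.5p gives buyer price pb = 1689/13; sellers receive ps = 1689/13 − 43 = 1130/13.
New quantity: q = 696 − 5(1689/13) = 603/13.
Revenue = 43 × 603/13 = 25929/13.

Tax revenue = 25929/13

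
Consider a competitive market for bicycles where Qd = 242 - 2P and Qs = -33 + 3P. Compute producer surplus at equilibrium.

Equilibrium: 242 - 2P = -33 + 3P gives P* = 55, Q* = 132.
Supply starts at P = 11 (where Qs = 0).
PS = ½(55 − 11)(132) = 2904.

Producer surplus = 2904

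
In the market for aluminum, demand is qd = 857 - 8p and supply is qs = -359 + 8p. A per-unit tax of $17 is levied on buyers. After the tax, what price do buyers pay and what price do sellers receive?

Pre-tax equilibrium: p* = 76, q* = 249.
Tax on buyers shifts demand to qd = 857 − 8(p + 17) = 721 - 8p.
721 - 8p = -359 + 8p gives seller price ps = 67.5; buyers pay pb = 67.5 + 17 = 84.5.
New quantity: q = 857 − 8(84.5) = 181.

Buyers pay $84.5, sellers receive $67.5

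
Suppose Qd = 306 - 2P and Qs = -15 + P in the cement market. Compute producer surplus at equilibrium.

Equilibrium: 306 - 2P = -15 + P gives P* = 107, Q* = 92.
Supply starts at P = 15 (where Qs = 0).
PS = ½(107 − 15)(92) = 4232.

Producer surplus = 4232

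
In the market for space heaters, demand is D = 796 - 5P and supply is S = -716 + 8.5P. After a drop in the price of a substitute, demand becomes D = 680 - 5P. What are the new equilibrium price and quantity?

Original equilibrium: P* = 112, Q* = 236.
New equilibrium: 680 - 5P = -716 + 8.5P, so 1396 = 13.5P and P' = 2792/27; Q' = 680 − 5(2792/27) = 4400/27.

P' = 2792/27, Q' = 4400/27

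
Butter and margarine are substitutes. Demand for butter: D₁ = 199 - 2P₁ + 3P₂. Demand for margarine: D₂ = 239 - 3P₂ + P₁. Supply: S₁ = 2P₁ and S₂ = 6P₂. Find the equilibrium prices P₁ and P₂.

P₁ = 76, P₂ = 35

Market 1: 199 - 2P₁ + 3P₂ = 2P₁ → 4P₁ - 3P₂ = 199.
Market 2: 9P₂ - P₁ = 239.
Eliminating P₂: 9×(1) + 3×(2) gives 33P₁ = 2508, so P₁ = 76.
Back-substitute into (2): P₂ = (239 + 1×76) / 9 = 35.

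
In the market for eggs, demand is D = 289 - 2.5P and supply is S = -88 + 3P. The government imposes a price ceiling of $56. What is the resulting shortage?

Equilibrium price would be P* = 754/11, so the ceiling at 56 binds.
At P = 56: D = 289 − 2.5(56) = 149, S = -88 + 3(56) = 80.
Shortage = 149 − 80 = 69.

Shortage = 69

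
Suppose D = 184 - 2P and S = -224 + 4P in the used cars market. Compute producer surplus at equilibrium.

Producer surplus = 288

Equilibrium: 184 - 2P = -224 + 4P gives P* = 68, Q* = 48.
Supply starts at P = 56 (where S = 0).
PS = ½(68 − 56)(48) = 288.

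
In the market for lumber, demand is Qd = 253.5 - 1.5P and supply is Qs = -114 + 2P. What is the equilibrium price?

Set Qd = Qs: 253.5 - 1.5P = -114 + 2P.
367.5 = 3.5P, so P* = 105.
Q* = 253.5 − 1.5(105) = 96.

P* = 105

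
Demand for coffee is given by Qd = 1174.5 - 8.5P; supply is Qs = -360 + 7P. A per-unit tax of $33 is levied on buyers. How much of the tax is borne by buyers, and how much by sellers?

Pre-tax equilibrium: P* = 99, Q* = 333.
Tax on buyers shifts demand to Qd = 1174.5 − 8.5(P + 33) = 894 - 8.5P.
894 - 8.5P = -360 + 7P gives seller price Ps = 2508/31; buyers pay Pb = 2508/31 + 33 = 3531/31.
New quantity: Q = 1174.5 − 8.5(3531/31) = 6396/31.
Buyer burden = 3531/31 − 99 = 462/31; seller burden = 99 − 2508/31 = 561/31.

Buyers bear 462/31, sellers bear 561/31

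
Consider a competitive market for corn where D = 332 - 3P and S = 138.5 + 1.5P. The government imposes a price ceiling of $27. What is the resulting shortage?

Shortage = 72

Equilibrium price would be P* = 43, so the ceiling at 27 binds.
At P = 27: D = 332 − 3(27) = 251, S = 138.5 + 1.5(27) = 179.
Shortage = 251 − 179 = 72.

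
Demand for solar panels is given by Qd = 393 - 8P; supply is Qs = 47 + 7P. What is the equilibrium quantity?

Q* = 3127/15

Set Qd = Qs: 393 - 8P = 47 + 7P.
346 = 15P, so P* = 346/15.
Q* = 393 − 8(346/15) = 3127/15.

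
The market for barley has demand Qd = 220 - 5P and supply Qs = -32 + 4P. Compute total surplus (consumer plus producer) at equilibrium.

Equilibrium: 220 - 5P = -32 + 4P gives P* = 28, Q* = 80.
Demand choke price: P = 44; supply starts at P = 8.
CS = ½(44 − 28)(80) = 640; PS = ½(28 − 8)(80) = 800.

Total surplus = 1440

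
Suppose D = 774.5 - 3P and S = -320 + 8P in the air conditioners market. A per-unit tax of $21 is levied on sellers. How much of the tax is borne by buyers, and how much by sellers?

Pre-tax equilibrium: P* = 99.5, Q* = 476.
Tax on sellers shifts supply to S = -320 + 8(P − 21) = -488 + 8P.
774.5 - 3P = -488 + 8P gives buyer price Pb = 2525/22; sellers receive Ps = 2525/22 − 21 = 2063/22.
New quantity: Q = 774.5 − 3(2525/22) = 4732/11.
Buyer burden = 2525/22 − 99.5 = 168/11; seller burden = 99.5 − 2063/22 = 63/11.

Buyers bear 168/11, sellers bear 63/11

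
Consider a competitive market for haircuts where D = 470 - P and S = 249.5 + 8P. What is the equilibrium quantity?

Set D = S: 470 - P = 249.5 + 8P.
220.5 = 9P, so P* = 24.5.
Q* = 470 − 1(24.5) = 445.5.

Q* = 445.5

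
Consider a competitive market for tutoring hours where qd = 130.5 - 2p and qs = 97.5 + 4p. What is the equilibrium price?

Set qd = qs: 130.5 - 2p = 97.5 + 4p.
33 = 6p, so p* = 5.5.
q* = 130.5 − 2(5.5) = 119.5.

p* = 5.5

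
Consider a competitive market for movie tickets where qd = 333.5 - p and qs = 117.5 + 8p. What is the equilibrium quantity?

Set qd = qs: 333.5 - p = 117.5 + 8p.
216 = 9p, so p* = 24.
q* = 333.5 − 1(24) = 309.5.

q* = 309.5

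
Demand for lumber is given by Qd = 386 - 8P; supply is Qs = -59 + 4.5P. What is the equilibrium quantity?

Set Qd = Qs: 386 - 8P = -59 + 4.5P.
445 = 12.5P, so P* = 35.6.
Q* = 386 − 8(35.6) = 101.2.

Q* = 101.2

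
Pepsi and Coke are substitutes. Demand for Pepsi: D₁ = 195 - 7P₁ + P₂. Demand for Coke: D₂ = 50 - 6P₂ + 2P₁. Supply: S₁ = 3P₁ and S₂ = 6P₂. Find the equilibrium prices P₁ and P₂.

P₁ = 1195/59, P₂ = 445/59

Market 1: 195 - 7P₁ + P₂ = 3P₁ → 10P₁ - P₂ = 195.
Market 2: 12P₂ - 2P₁ = 50.
Eliminating P₂: 12×(1) + 1×(2) gives 118P₁ = 2390, so P₁ = 1195/59.
Back-substitute into (2): P₂ = (50 + 2×1195/59) / 12 = 445/59.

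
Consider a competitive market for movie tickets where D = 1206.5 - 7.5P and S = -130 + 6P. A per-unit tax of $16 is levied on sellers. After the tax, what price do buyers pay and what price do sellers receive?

Buyers pay 955/9, sellers receive 811/9

Pre-tax equilibrium: P* = 99, Q* = 464.
Tax on sellers shifts supply to S = -130 + 6(P − 16) = -226 + 6P.
1206.5 - 7.5P = -226 + 6P gives buyer price Pb = 955/9; sellers receive Ps = 955/9 − 16 = 811/9.
New quantity: Q = 1206.5 − 7.5(955/9) = 1232/3.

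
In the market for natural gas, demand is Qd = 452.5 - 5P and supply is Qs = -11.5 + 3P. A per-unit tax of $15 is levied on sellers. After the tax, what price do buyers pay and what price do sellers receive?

Pre-tax equilibrium: P* = 58, Q* = 162.5.
Tax on sellers shifts supply to Qs = -11.5 + 3(P − 15) = -56.5 + 3P.
452.5 - 5P = -56.5 + 3P gives buyer price Pb = 63.625; sellers receive Ps = 63.625 − 15 = 48.625.
New quantity: Q = 452.5 − 5(63.625) = 134.375.

Buyers pay $63.625, sellers receive $48.625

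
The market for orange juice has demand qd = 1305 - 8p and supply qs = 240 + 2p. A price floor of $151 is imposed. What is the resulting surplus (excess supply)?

Equilibrium price would be p* = 106.5, so the floor at 151 binds.
At p = 151: qd = 97, qs = 542.
Surplus = 542 − 97 = 445.

Surplus = 445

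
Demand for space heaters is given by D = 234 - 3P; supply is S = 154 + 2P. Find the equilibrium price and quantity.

Set D = S: 234 - 3P = 154 + 2P.
80 = 5P, so P* = 16.
Q* = 234 − 3(16) = 186.

P* = 16, Q* = 186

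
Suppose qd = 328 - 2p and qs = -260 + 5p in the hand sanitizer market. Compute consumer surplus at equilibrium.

Consumer surplus = 6400

Equilibrium: 328 - 2p = -260 + 5p gives p* = 84, q* = 160.
Demand choke price (qd = 0): p = 164.
CS = ½(164 − 84)(160) = 6400.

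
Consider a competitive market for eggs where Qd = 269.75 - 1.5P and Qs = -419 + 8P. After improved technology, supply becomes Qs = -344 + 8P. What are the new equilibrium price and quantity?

P' = 2455/38, Q' = 3284/19

Original equilibrium: P* = 72.5, Q* = 161.
New equilibrium: 269.75 - 1.5P = -344 + 8P, so 613.75 = 9.5P and P' = 2455/38; Q' = 269.75 − 1.5(2455/38) = 3284/19.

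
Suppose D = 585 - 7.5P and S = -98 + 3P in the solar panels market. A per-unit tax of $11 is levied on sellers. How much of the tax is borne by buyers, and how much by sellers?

Pre-tax equilibrium: P* = 1366/21, Q* = 680/7.
Tax on sellers shifts supply to S = -98 + 3(P − 11) = -131 + 3P.
585 - 7.5P = -131 + 3P gives buyer price Pb = 1432/21; sellers receive Ps = 1432/21 − 11 = 1201/21.
New quantity: Q = 585 − 7.5(1432/21) = 515/7.
Buyer burden = 1432/21 − 1366/21 = 22/7; seller burden = 1366/21 − 1201/21 = 55/7.

Buyers bear 22/7, sellers bear 55/7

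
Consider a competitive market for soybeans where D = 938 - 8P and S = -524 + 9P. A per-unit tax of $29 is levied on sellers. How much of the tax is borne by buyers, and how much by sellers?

Pre-tax equilibrium: P* = 86, Q* = 250.
Tax on sellers shifts supply to S = -524 + 9(P − 29) = -785 + 9P.
938 - 8P = -785 + 9P gives buyer price Pb = 1723/17; sellers receive Ps = 1723/17 − 29 = 1230/17.
New quantity: Q = 938 − 8(1723/17) = 2162/17.
Buyer burden = 1723/17 − 86 = 261/17; seller burden = 86 − 1230/17 = 232/17.

Buyers bear 261/17, sellers bear 232/17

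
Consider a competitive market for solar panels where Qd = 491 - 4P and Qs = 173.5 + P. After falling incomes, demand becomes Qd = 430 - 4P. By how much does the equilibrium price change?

Original equilibrium: P* = 63.5, Q* = 237.
New equilibrium: 430 - 4P = 173.5 + P, so 256.5 = 5P and P' = 51.3; Q' = 430 − 4(51.3) = 224.8.
Change in price: 51.3 − 63.5 = -12.2.

ΔP = -12.2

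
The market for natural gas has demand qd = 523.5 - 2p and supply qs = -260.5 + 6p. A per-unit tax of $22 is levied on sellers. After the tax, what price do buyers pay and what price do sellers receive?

Buyers pay $114.5, sellers receive $92.5

Pre-tax equilibrium: p* = 98, q* = 327.5.
Tax on sellers shifts supply to qs = -260.5 + 6(p − 22) = -392.5 + 6p.
523.5 - 2p = -392.5 + 6p gives buyer price pb = 114.5; sellers receive ps = 114.5 − 22 = 92.5.
New quantity: q = 523.5 − 2(114.5) = 294.5.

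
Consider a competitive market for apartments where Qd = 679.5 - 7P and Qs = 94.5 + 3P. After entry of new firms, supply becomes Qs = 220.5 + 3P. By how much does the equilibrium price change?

Original equilibrium: P* = 58.5, Q* = 270.
New equilibrium: 679.5 - 7P = 220.5 + 3P, so 459 = 10P and P' = 45.9; Q' = 679.5 − 7(45.9) = 358.2.
Change in price: 45.9 − 58.5 = -12.6.

ΔP = -12.6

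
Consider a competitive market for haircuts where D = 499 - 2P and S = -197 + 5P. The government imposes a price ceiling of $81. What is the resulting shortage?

Shortage = 129

Equilibrium price would be P* = 696/7, so the ceiling at 81 binds.
At P = 81: D = 499 − 2(81) = 337, S = -197 + 5(81) = 208.
Shortage = 337 − 208 = 129.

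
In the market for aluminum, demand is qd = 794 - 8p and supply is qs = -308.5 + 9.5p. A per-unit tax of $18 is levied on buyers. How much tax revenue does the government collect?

Tax revenue = 133452/35

Pre-tax equilibrium: p* = 63, q* = 290.
Tax on buyers shifts demand to qd = 794 − 8(p + 18) = 650 - 8p.
650 - 8p = -308.5 + 9.5p gives seller price ps = 1917/35; buyers pay pb = 1917/35 + 18 = 2547/35.
New quantity: q = 794 − 8(2547/35) = 7414/35.
Revenue = 18 × 7414/35 = 133452/35.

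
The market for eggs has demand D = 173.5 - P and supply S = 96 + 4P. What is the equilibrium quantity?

Q* = 158

Set D = S: 173.5 - P = 96 + 4P.
77.5 = 5P, so P* = 15.5.
Q* = 173.5 − 1(15.5) = 158.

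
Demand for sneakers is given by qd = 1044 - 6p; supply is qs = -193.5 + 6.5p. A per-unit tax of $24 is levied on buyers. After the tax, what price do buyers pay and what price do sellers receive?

Buyers pay $111.48, sellers receive $87.48

Pre-tax equilibrium: p* = 99, q* = 450.
Tax on buyers shifts demand to qd = 1044 − 6(p + 24) = 900 - 6p.
900 - 6p = -193.5 + 6.5p gives seller price ps = 87.48; buyers pay pb = 87.48 + 24 = 111.48.
New quantity: q = 1044 − 6(111.48) = 375.12.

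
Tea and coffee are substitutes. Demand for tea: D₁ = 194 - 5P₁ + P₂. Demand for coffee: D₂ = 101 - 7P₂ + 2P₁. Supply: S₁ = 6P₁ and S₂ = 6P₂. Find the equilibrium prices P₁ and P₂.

P₁ = 2623/141, P₂ = 1499/141

Market 1: 194 - 5P₁ + P₂ = 6P₁ → 11P₁ - P₂ = 194.
Market 2: 13P₂ - 2P₁ = 101.
Eliminating P₂: 13×(1) + 1×(2) gives 141P₁ = 2623, so P₁ = 2623/141.
Back-substitute into (2): P₂ = (101 + 2×2623/141) / 13 = 1499/141.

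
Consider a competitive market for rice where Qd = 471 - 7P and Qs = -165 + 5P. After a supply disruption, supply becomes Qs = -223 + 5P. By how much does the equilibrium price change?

Original equilibrium: P* = 53, Q* = 100.
New equilibrium: 471 - 7P = -223 + 5P, so 694 = 12P and P' = 347/6; Q' = 471 − 7(347/6) = 397/6.
Change in price: 347/6 − 53 = 29/6.

ΔP = 29/6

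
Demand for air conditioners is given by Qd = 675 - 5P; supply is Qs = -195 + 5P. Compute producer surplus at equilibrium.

Producer surplus = 5760

Equilibrium: 675 - 5P = -195 + 5P gives P* = 87, Q* = 240.
Supply starts at P = 39 (where Qs = 0).
PS = ½(87 − 39)(240) = 5760.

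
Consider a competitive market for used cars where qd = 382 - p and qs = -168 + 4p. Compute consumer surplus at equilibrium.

Equilibrium: 382 - p = -168 + 4p gives p* = 110, q* = 272.
Demand choke price (qd = 0): p = 382.
CS = ½(382 − 110)(272) = 36992.

Consumer surplus = 36992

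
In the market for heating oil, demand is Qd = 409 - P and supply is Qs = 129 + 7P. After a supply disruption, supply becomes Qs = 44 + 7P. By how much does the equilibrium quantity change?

Original equilibrium: P* = 35, Q* = 374.
New equilibrium: 409 - P = 44 + 7P, so 365 = 8P and P' = 45.625; Q' = 409 − 1(45.625) = 363.375.
Change in quantity: 363.375 − 374 = -10.625.

ΔQ = -10.625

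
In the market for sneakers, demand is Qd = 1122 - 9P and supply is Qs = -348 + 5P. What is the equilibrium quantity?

Set Qd = Qs: 1122 - 9P = -348 + 5P.
1470 = 14P, so P* = 105.
Q* = 1122 − 9(105) = 177.

Q* = 177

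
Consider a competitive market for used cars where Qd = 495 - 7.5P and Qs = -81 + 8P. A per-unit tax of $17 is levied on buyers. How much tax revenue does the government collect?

Tax revenue = 79305/31

Pre-tax equilibrium: P* = 1152/31, Q* = 6705/31.
Tax on buyers shifts demand to Qd = 495 − 7.5(P + 17) = 367.5 - 7.5P.
367.5 - 7.5P = -81 + 8P gives seller price Ps = 897/31; buyers pay Pb = 897/31 + 17 = 1424/31.
New quantity: Q = 495 − 7.5(1424/31) = 4665/31.
Revenue = 17 × 4665/31 = 79305/31.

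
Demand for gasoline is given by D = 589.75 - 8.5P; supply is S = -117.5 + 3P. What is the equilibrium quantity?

Set D = S: 589.75 - 8.5P = -117.5 + 3P.
707.25 = 11.5P, so P* = 61.5.
Q* = 589.75 − 8.5(61.5) = 67.

Q* = 67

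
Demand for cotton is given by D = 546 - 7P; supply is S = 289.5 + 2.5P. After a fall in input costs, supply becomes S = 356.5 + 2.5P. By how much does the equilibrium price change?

Original equilibrium: P* = 27, Q* = 357.
New equilibrium: 546 - 7P = 356.5 + 2.5P, so 189.5 = 9.5P and P' = 379/19; Q' = 546 − 7(379/19) = 7721/19.
Change in price: 379/19 − 27 = -134/19.

ΔP = -134/19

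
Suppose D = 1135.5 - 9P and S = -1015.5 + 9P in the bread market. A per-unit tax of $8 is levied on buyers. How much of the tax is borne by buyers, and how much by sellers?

Pre-tax equilibrium: P* = 119.5, Q* = 60.
Tax on buyers shifts demand to D = 1135.5 − 9(P + 8) = 1063.5 - 9P.
1063.5 - 9P = -1015.5 + 9P gives seller price Ps = 115.5; buyers pay Pb = 115.5 + 8 = 123.5.
New quantity: Q = 1135.5 − 9(123.5) = 24.
Buyer burden = 123.5 − 119.5 = 4; seller burden = 119.5 − 115.5 = 4.

Buyers bear $4, sellers bear $4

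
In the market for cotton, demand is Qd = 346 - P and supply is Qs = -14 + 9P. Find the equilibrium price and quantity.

P* = 36, Q* = 310

Set Qd = Qs: 346 - P = -14 + 9P.
360 = 10P, so P* = 36.
Q* = 346 − 1(36) = 310.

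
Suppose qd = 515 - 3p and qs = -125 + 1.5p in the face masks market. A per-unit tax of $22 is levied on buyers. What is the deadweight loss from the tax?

Deadweight loss = 242

Pre-tax equilibrium: p* = 1280/9, q* = 265/3.
Tax on buyers shifts demand to qd = 515 − 3(p + 22) = 449 - 3p.
449 - 3p = -125 + 1.5p gives seller price ps = 1148/9; buyers pay pb = 1148/9 + 22 = 1346/9.
New quantity: q = 515 − 3(1346/9) = 199/3.
DWL = ½ × 22 × (265/3 − 199/3) = 242.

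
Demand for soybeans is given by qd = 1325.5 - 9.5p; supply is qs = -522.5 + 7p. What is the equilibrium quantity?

Set qd = qs: 1325.5 - 9.5p = -522.5 + 7p.
1848 = 16.5p, so p* = 112.
q* = 1325.5 − 9.5(112) = 261.5.

q* = 261.5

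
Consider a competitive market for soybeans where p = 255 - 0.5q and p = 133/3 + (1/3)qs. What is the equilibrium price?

Set the two price expressions equal: 255 - 0.5q = 133/3 + (1/3)q.
632/3 = (5/6)q, so q* = 252.8.
p* = 255 − (0.5)(252.8) = 128.6.

p* = 128.6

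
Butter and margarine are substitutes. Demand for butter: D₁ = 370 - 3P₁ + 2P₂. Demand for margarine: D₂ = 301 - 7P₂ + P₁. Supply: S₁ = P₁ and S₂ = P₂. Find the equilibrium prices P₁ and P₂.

Market 1: 370 - 3P₁ + 2P₂ = P₁ → 4P₁ - 2P₂ = 370.
Market 2: 8P₂ - P₁ = 301.
Eliminating P₂: 8×(1) + 2×(2) gives 30P₁ = 3562, so P₁ = 1781/15.
Back-substitute into (2): P₂ = (301 + 1×1781/15) / 8 = 787/15.

P₁ = 1781/15, P₂ = 787/15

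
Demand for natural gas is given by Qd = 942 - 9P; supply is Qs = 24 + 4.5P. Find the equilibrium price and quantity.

Set Qd = Qs: 942 - 9P = 24 + 4.5P.
918 = 13.5P, so P* = 68.
Q* = 942 − 9(68) = 330.

P* = 68, Q* = 330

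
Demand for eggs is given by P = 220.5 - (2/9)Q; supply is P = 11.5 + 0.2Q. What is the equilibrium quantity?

Q* = 495

Set the two price expressions equal: 220.5 - (2/9)Q = 11.5 + 0.2Q.
209 = (19/45)Q, so Q* = 495.
P* = 220.5 − (2/9)(495) = 110.5.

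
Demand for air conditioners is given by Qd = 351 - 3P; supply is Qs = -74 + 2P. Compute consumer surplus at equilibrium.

Equilibrium: 351 - 3P = -74 + 2P gives P* = 85, Q* = 96.
Demand choke price (Qd = 0): P = 117.
CS = ½(117 − 85)(96) = 1536.

Consumer surplus = 1536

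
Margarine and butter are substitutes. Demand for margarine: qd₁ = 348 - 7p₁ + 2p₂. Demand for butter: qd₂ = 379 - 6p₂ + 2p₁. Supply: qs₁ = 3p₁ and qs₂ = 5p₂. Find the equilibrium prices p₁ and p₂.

Market 1: 348 - 7p₁ + 2p₂ = 3p₁ → 10p₁ - 2p₂ = 348.
Market 2: 11p₂ - 2p₁ = 379.
Eliminating p₂: 11×(1) + 2×(2) gives 106p₁ = 4586, so p₁ = 2293/53.
Back-substitute into (2): p₂ = (379 + 2×2293/53) / 11 = 2243/53.

p₁ = 2293/53, p₂ = 2243/53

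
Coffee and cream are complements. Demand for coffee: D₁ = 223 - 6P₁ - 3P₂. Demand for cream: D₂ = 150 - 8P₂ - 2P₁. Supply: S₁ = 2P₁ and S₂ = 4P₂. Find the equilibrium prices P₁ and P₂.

P₁ = 371/15, P₂ = 377/45

Market 1: 223 - 6P₁ - 3P₂ = 2P₁ → 8P₁ + 3P₂ = 223.
Market 2: 12P₂ + 2P₁ = 150.
Eliminating P₂: 12×(1) − 3×(2) gives 90P₁ = 2226, so P₁ = 371/15.
Back-substitute into (2): P₂ = (150 − 2×371/15) / 12 = 377/45.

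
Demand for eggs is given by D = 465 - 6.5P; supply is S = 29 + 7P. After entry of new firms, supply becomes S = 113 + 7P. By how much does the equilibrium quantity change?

ΔQ = 364/9

Original equilibrium: P* = 872/27, Q* = 6887/27.
New equilibrium: 465 - 6.5P = 113 + 7P, so 352 = 13.5P and P' = 704/27; Q' = 465 − 6.5(704/27) = 7979/27.
Change in quantity: 7979/27 − 6887/27 = 364/9.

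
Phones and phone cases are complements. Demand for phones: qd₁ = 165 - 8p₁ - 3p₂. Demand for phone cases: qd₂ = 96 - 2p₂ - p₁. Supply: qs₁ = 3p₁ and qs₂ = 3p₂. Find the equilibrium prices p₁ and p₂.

Market 1: 165 - 8p₁ - 3p₂ = 3p₁ → 11p₁ + 3p₂ = 165.
Market 2: 5p₂ + p₁ = 96.
Eliminating p₂: 5×(1) − 3×(2) gives 52p₁ = 537, so p₁ = 537/52.
Back-substitute into (2): p₂ = (96 − 1×537/52) / 5 = 891/52.

p₁ = 537/52, p₂ = 891/52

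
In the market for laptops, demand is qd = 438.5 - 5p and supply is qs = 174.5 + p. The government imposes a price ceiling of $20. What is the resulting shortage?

Equilibrium price would be p* = 44, so the ceiling at 20 binds.
At p = 20: qd = 438.5 − 5(20) = 338.5, qs = 174.5 + 1(20) = 194.5.
Shortage = 338.5 − 194.5 = 144.

Shortage = 144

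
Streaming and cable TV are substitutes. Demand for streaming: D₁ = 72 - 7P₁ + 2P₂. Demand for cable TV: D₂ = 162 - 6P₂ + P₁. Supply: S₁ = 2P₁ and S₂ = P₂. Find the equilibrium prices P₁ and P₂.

P₁ = 828/61, P₂ = 1530/61

Market 1: 72 - 7P₁ + 2P₂ = 2P₁ → 9P₁ - 2P₂ = 72.
Market 2: 7P₂ - P₁ = 162.
Eliminating P₂: 7×(1) + 2×(2) gives 61P₁ = 828, so P₁ = 828/61.
Back-substitute into (2): P₂ = (162 + 1×828/61) / 7 = 1530/61.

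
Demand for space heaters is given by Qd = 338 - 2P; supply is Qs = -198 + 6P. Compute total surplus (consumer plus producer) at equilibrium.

Total surplus = 13872

Equilibrium: 338 - 2P = -198 + 6P gives P* = 67, Q* = 204.
Demand choke price: P = 169; supply starts at P = 33.
CS = ½(169 − 67)(204) = 10404; PS = ½(67 − 33)(204) = 3468.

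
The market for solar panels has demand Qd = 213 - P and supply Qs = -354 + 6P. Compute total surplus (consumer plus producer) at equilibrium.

Equilibrium: 213 - P = -354 + 6P gives P* = 81, Q* = 132.
Demand choke price: P = 213; supply starts at P = 59.
CS = ½(213 − 81)(132) = 8712; PS = ½(81 − 59)(132) = 1452.

Total surplus = 10164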